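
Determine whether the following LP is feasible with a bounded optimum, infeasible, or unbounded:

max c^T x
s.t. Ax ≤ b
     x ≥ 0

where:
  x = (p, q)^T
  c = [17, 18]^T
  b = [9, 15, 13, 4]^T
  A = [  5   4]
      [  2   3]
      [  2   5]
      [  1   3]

Feasible with a bounded optimal solution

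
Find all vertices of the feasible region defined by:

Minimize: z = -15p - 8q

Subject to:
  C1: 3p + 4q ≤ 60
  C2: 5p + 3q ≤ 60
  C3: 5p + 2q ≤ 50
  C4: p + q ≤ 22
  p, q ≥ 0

(0, 0), (10, 0), (6, 10), (5.455, 10.91), (0, 15)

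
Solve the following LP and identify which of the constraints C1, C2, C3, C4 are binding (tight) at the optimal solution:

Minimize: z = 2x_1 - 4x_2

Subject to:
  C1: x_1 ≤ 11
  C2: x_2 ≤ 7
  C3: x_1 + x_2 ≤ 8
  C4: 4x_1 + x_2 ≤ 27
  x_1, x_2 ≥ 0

At x_1 = 0, x_2 = 7, compute slack b - a·x for each constraint:
  C1: 11 − 0 = 11  (slack)
  C2: 7 − 7 = 0  (binding)
  C3: 8 − 7 = 1  (slack)
  C4: 27 − 7 = 20  (slack)

Optimal: x_1 = 0, x_2 = 7
Binding: C2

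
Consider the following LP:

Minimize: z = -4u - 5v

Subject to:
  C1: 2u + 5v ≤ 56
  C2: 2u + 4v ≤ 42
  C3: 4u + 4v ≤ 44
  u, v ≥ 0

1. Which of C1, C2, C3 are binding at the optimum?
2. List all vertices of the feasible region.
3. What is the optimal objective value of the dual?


1. C2, C3
2. (0, 0), (11, 0), (1, 10), (0, 10.5)
3. -54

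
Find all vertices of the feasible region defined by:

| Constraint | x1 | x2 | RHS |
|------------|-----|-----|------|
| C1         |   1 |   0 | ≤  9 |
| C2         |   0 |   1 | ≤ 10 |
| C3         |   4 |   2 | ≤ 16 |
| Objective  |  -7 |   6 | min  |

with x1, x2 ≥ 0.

(0, 0), (4, 0), (0, 8)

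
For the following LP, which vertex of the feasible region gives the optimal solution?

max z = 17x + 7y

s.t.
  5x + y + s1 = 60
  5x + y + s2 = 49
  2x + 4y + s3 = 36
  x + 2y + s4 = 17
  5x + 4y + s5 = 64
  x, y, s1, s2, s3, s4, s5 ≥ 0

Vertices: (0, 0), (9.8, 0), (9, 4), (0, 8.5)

Evaluate the objective at each vertex of the feasible region:
  z(0, 0) = 0
  z(9.8, 0) = 166.6
  z(9, 4) = 181  ←
  z(0, 8.5) = 59.5
The maximum is at x = 9, y = 4.

(9, 4)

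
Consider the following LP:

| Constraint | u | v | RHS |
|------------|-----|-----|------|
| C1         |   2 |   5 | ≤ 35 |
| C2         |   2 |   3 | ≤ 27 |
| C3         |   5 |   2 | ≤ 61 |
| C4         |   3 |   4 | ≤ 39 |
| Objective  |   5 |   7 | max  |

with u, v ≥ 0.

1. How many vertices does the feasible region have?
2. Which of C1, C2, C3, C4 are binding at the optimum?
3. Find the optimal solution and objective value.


1. 6
2. C2, C4
3. u = 9, v = 3, z = 66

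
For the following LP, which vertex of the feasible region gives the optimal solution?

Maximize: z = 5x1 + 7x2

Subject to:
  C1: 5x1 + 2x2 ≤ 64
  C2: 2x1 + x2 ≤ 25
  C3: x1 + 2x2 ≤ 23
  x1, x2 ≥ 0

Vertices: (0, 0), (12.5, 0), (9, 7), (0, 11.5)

Evaluate the objective at each vertex of the feasible region:
  z(0, 0) = 0
  z(12.5, 0) = 62.5
  z(9, 7) = 94  ←
  z(0, 11.5) = 80.5
The maximum is at x1 = 9, x2 = 7.

(9, 7)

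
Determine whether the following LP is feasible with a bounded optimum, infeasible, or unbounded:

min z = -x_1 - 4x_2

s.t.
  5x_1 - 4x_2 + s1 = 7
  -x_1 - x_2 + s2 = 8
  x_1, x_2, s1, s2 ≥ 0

Unbounded (objective can decrease without bound)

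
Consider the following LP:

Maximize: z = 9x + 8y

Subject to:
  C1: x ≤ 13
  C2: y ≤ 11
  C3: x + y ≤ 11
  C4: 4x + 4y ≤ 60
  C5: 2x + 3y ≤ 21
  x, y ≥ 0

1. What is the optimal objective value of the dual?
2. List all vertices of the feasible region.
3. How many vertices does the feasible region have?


1. 94.5
2. (0, 0), (10.5, 0), (0, 7)
3. 3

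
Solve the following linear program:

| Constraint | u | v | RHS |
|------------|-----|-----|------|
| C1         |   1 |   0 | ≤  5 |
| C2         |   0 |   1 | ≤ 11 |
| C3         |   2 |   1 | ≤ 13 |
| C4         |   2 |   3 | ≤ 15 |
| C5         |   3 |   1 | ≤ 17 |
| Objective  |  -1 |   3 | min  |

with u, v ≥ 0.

Evaluate the objective at each vertex of the feasible region:
  z(0, 0) = 0
  z(5, 0) = -5  ←
  z(5, 1.667) = 0
  z(0, 5) = 15
The minimum is at u = 5, v = 0.

u = 5, v = 0, z = -5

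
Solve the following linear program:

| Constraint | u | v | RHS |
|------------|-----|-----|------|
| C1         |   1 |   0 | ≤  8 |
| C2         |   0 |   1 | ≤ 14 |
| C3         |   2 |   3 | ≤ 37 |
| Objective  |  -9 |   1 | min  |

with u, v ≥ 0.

Evaluate the objective at each vertex of the feasible region:
  z(0, 0) = 0
  z(8, 0) = -72  ←
  z(8, 7) = -65
  z(0, 12.33) = 12.33
The minimum is at u = 8, v = 0.

u = 8, v = 0, z = -72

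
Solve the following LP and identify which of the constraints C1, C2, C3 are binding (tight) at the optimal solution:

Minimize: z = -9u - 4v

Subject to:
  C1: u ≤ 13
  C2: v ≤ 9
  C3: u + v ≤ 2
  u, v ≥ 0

At u = 2, v = 0, compute slack b - a·x for each constraint:
  C1: 13 − 2 = 11  (slack)
  C2: 9 − 0 = 9  (slack)
  C3: 2 − 2 = 0  (binding)

Optimal: u = 2, v = 0
Binding: C3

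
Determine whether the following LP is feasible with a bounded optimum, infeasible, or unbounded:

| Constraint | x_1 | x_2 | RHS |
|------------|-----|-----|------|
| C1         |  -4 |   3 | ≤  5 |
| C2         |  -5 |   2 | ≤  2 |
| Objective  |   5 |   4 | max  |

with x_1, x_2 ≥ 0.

Unbounded (objective can increase without bound)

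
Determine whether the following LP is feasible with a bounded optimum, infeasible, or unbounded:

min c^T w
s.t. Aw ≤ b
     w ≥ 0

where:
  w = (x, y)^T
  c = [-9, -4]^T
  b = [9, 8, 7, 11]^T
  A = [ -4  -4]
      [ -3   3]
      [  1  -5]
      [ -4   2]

Unbounded (objective can decrease without bound)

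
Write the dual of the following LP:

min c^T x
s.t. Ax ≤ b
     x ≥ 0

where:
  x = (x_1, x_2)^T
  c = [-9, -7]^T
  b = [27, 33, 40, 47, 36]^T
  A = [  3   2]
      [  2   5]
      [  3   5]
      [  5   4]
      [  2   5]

Primal min cᵀx s.t. Ax ≤ b, x ≥ 0  →  Dual max −bᵀy s.t. Aᵀy ≥ −c, y ≥ 0.

Maximize: z = -27y1 - 33y2 - 40y3 - 47y4 - 36y5

Subject to:
  3y1 + 2y2 + 3y3 + 5y4 + 2y5 ≥ 9
  2y1 + 5y2 + 5y3 + 4y4 + 5y5 ≥ 7
  y1, y2, y3, y4, y5 ≥ 0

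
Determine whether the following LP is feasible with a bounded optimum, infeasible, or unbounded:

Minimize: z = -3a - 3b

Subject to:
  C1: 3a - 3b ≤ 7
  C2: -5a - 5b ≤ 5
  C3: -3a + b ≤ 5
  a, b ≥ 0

Unbounded (objective can decrease without bound)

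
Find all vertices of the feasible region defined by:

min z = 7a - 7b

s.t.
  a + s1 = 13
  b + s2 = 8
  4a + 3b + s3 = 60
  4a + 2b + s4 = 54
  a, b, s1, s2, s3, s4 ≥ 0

(0, 0), (13, 0), (13, 1), (10.5, 6), (9, 8), (0, 8)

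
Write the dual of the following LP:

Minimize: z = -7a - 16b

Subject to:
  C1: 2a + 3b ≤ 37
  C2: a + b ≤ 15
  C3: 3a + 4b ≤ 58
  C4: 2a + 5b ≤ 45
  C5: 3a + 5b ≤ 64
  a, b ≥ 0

Primal min cᵀx s.t. Ax ≤ b, x ≥ 0  →  Dual max −bᵀy s.t. Aᵀy ≥ −c, y ≥ 0.

Maximize: z = -37y1 - 15y2 - 58y3 - 45y4 - 64y5

Subject to:
  2y1 + y2 + 3y3 + 2y4 + 3y5 ≥ 7
  3y1 + y2 + 4y3 + 5y4 + 5y5 ≥ 16
  y1, y2, y3, y4, y5 ≥ 0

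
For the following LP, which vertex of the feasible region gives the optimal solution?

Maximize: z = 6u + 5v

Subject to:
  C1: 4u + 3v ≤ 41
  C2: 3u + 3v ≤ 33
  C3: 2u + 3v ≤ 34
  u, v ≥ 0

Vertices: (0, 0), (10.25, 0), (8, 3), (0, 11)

Evaluate the objective at each vertex of the feasible region:
  z(0, 0) = 0
  z(10.25, 0) = 61.5
  z(8, 3) = 63  ←
  z(0, 11) = 55
The maximum is at u = 8, v = 3.

(8, 3)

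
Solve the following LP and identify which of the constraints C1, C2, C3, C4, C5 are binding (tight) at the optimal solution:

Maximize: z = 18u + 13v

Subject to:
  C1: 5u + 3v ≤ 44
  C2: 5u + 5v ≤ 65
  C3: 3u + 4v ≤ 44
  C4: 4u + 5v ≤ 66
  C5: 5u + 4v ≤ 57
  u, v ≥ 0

At u = 4, v = 8, compute slack b - a·x for each constraint:
  C1: 44 − 44 = 0  (binding)
  C2: 65 − 60 = 5  (slack)
  C3: 44 − 44 = 0  (binding)
  C4: 66 − 56 = 10  (slack)
  C5: 57 − 52 = 5  (slack)

Optimal: u = 4, v = 8
Binding: C1, C3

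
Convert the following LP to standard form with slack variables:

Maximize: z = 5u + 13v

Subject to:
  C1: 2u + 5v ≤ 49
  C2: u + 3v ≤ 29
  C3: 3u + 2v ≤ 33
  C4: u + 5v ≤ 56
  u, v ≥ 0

max z = 5u + 13v

s.t.
  2u + 5v + s1 = 49
  u + 3v + s2 = 29
  3u + 2v + s3 = 33
  u + 5v + s4 = 56
  u, v, s1, s2, s3, s4 ≥ 0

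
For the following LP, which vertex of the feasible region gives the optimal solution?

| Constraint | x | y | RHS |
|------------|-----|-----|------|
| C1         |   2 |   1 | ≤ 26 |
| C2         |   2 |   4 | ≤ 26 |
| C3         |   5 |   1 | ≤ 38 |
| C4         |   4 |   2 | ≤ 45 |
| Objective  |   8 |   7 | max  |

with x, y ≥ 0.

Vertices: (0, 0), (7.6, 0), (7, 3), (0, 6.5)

Evaluate the objective at each vertex of the feasible region:
  z(0, 0) = 0
  z(7.6, 0) = 60.8
  z(7, 3) = 77  ←
  z(0, 6.5) = 45.5
The maximum is at x = 7, y = 3.

(7, 3)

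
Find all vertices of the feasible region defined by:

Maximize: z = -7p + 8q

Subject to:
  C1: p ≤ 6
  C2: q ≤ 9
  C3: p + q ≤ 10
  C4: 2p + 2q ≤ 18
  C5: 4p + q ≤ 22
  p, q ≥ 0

(0, 0), (5.5, 0), (4.333, 4.667), (0, 9)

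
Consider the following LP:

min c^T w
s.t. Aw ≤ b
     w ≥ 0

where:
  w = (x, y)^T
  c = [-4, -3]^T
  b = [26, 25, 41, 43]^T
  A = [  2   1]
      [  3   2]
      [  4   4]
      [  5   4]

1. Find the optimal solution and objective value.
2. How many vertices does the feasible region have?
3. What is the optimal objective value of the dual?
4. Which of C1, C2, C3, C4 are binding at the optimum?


1. x = 7, y = 2, z = -34
2. 5
3. -34
4. C2, C4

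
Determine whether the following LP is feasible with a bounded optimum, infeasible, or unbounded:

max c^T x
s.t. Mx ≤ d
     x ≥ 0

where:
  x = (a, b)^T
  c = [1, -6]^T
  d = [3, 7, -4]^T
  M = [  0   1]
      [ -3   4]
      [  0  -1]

Infeasible (no feasible solution exists)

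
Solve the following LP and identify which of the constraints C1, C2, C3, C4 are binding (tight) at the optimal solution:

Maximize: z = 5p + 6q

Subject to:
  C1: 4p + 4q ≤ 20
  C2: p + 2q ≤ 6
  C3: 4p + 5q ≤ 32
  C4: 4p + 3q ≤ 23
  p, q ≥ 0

At p = 4, q = 1, compute slack b - a·x for each constraint:
  C1: 20 − 20 = 0  (binding)
  C2: 6 − 6 = 0  (binding)
  C3: 32 − 21 = 11  (slack)
  C4: 23 − 19 = 4  (slack)

Optimal: p = 4, q = 1
Binding: C1, C2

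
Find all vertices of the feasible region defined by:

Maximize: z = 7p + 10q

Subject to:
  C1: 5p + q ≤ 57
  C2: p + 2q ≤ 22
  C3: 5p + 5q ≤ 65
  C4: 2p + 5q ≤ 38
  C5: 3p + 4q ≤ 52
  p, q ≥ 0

(0, 0), (11.4, 0), (11, 2), (9, 4), (0, 7.6)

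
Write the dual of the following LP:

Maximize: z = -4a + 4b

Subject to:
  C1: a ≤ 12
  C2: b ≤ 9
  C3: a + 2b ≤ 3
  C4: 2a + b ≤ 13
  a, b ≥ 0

Primal max cᵀx s.t. Ax ≤ b, x ≥ 0  →  Dual min bᵀy s.t. Aᵀy ≥ c, y ≥ 0.

Minimize: z = 12y1 + 9y2 + 3y3 + 13y4

Subject to:
  y1 + y3 + 2y4 ≥ -4
  y2 + 2y3 + y4 ≥ 4
  y1, y2, y3, y4 ≥ 0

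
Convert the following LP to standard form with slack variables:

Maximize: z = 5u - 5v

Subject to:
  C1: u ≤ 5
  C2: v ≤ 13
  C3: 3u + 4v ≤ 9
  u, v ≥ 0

max z = 5u - 5v

s.t.
  u + s1 = 5
  v + s2 = 13
  3u + 4v + s3 = 9
  u, v, s1, s2, s3 ≥ 0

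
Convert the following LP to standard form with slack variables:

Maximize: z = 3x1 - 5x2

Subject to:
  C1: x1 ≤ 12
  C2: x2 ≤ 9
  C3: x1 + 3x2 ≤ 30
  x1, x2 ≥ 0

max z = 3x1 - 5x2

s.t.
  x1 + s1 = 12
  x2 + s2 = 9
  x1 + 3x2 + s3 = 30
  x1, x2, s1, s2, s3 ≥ 0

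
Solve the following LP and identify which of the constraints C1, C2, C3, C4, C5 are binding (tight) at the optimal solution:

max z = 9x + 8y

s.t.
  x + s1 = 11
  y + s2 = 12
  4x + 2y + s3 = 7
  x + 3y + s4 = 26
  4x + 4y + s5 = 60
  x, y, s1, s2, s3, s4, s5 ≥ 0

At x = 0, y = 3.5, compute slack b - a·x for each constraint:
  C1: 11 − 0 = 11  (slack)
  C2: 12 − 3.5 = 8.5  (slack)
  C3: 7 − 7 = 0  (binding)
  C4: 26 − 10.5 = 15.5  (slack)
  C5: 60 − 14 = 46  (slack)

Optimal: x = 0, y = 3.5
Binding: C3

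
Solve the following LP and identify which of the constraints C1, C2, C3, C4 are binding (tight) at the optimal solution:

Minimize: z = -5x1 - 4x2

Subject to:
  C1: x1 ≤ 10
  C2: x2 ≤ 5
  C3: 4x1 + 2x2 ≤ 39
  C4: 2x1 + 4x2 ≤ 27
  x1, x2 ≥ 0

At x1 = 8.5, x2 = 2.5, compute slack b - a·x for each constraint:
  C1: 10 − 8.5 = 1.5  (slack)
  C2: 5 − 2.5 = 2.5  (slack)
  C3: 39 − 39 = 0  (binding)
  C4: 27 − 27 = 0  (binding)

Optimal: x1 = 8.5, x2 = 2.5
Binding: C3, C4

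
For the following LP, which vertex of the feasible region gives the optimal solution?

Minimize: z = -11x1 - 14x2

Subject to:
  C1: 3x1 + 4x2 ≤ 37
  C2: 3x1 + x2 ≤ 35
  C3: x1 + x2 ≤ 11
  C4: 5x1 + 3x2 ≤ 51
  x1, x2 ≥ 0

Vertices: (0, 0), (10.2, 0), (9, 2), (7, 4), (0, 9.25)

Evaluate the objective at each vertex of the feasible region:
  z(0, 0) = 0
  z(10.2, 0) = -112.2
  z(9, 2) = -127
  z(7, 4) = -133  ←
  z(0, 9.25) = -129.5
The minimum is at x1 = 7, x2 = 4.

(7, 4)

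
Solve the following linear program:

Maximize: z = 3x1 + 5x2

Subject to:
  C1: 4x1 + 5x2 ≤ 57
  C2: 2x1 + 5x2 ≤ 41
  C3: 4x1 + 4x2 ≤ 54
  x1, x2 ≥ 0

Evaluate the objective at each vertex of the feasible region:
  z(0, 0) = 0
  z(13.5, 0) = 40.5
  z(10.5, 3) = 46.5
  z(8, 5) = 49  ←
  z(0, 8.2) = 41
The maximum is at x1 = 8, x2 = 5.

x1 = 8, x2 = 5, z = 49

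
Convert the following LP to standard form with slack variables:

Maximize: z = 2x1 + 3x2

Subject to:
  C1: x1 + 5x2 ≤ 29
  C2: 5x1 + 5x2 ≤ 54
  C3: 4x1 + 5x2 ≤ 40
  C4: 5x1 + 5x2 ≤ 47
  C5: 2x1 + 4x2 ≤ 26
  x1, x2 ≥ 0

max z = 2x1 + 3x2

s.t.
  x1 + 5x2 + s1 = 29
  5x1 + 5x2 + s2 = 54
  4x1 + 5x2 + s3 = 40
  5x1 + 5x2 + s4 = 47
  2x1 + 4x2 + s5 = 26
  x1, x2, s1, s2, s3, s4, s5 ≥ 0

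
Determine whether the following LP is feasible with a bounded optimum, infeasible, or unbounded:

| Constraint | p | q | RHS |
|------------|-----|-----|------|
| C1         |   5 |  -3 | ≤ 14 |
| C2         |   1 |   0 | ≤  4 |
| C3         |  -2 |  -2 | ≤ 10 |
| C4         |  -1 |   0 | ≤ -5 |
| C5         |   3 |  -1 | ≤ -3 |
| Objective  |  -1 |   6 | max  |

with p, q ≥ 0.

Infeasible (no feasible solution exists)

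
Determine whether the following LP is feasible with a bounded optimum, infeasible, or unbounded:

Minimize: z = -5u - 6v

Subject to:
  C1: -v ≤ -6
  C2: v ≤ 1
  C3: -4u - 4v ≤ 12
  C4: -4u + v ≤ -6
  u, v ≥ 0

Infeasible (no feasible solution exists)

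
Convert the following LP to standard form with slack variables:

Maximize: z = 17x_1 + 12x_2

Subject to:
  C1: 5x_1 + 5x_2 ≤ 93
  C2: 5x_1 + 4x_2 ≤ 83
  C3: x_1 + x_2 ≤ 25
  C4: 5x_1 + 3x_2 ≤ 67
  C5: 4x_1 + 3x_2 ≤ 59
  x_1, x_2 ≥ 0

max z = 17x_1 + 12x_2

s.t.
  5x_1 + 5x_2 + s1 = 93
  5x_1 + 4x_2 + s2 = 83
  x_1 + x_2 + s3 = 25
  5x_1 + 3x_2 + s4 = 67
  4x_1 + 3x_2 + s5 = 59
  x_1, x_2, s1, s2, s3, s4, s5 ≥ 0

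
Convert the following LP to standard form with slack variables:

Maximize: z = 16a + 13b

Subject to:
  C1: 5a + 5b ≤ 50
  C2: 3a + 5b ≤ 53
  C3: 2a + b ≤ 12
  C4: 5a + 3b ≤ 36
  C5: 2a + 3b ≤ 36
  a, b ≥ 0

max z = 16a + 13b

s.t.
  5a + 5b + s1 = 50
  3a + 5b + s2 = 53
  2a + b + s3 = 12
  5a + 3b + s4 = 36
  2a + 3b + s5 = 36
  a, b, s1, s2, s3, s4, s5 ≥ 0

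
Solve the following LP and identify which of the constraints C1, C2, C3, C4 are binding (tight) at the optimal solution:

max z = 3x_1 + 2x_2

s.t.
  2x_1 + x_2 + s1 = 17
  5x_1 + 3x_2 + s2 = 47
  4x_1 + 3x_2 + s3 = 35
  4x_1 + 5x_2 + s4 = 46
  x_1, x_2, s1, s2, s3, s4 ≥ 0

At x_1 = 8, x_2 = 1, compute slack b - a·x for each constraint:
  C1: 17 − 17 = 0  (binding)
  C2: 47 − 43 = 4  (slack)
  C3: 35 − 35 = 0  (binding)
  C4: 46 − 37 = 9  (slack)

Optimal: x_1 = 8, x_2 = 1
Binding: C1, C3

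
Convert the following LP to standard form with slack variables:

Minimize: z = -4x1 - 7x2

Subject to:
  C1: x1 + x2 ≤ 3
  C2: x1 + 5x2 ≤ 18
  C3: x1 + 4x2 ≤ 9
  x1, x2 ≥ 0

min z = -4x1 - 7x2

s.t.
  x1 + x2 + s1 = 3
  x1 + 5x2 + s2 = 18
  x1 + 4x2 + s3 = 9
  x1, x2, s1, s2, s3 ≥ 0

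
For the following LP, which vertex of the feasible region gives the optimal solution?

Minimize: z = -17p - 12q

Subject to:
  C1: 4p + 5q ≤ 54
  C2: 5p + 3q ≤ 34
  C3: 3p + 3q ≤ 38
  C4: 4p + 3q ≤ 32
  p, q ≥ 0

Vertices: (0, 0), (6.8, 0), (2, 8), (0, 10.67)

Evaluate the objective at each vertex of the feasible region:
  z(0, 0) = 0
  z(6.8, 0) = -115.6
  z(2, 8) = -130  ←
  z(0, 10.67) = -128
The minimum is at p = 2, q = 8.

(2, 8)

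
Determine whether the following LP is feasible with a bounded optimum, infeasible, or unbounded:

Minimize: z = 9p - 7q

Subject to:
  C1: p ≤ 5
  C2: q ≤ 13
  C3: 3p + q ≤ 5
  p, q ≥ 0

Feasible with a bounded optimal solution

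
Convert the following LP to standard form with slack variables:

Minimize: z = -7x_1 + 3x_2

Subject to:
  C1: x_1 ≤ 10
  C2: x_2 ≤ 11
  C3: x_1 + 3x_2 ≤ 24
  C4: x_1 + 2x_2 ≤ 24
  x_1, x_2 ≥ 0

min z = -7x_1 + 3x_2

s.t.
  x_1 + s1 = 10
  x_2 + s2 = 11
  x_1 + 3x_2 + s3 = 24
  x_1 + 2x_2 + s4 = 24
  x_1, x_2, s1, s2, s3, s4 ≥ 0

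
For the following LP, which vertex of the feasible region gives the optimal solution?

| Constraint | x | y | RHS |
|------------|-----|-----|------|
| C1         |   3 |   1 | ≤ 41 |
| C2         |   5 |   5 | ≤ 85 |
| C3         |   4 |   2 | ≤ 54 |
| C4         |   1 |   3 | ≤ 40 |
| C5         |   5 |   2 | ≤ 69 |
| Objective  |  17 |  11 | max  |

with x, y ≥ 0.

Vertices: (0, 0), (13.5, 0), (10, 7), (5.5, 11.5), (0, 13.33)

Evaluate the objective at each vertex of the feasible region:
  z(0, 0) = 0
  z(13.5, 0) = 229.5
  z(10, 7) = 247  ←
  z(5.5, 11.5) = 220
  z(0, 13.33) = 146.7
The maximum is at x = 10, y = 7.

(10, 7)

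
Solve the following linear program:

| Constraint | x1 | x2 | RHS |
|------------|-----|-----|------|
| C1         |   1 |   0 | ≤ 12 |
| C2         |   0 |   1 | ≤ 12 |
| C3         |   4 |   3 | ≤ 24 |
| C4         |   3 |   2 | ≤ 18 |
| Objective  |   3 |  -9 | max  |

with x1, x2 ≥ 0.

Evaluate the objective at each vertex of the feasible region:
  z(0, 0) = 0
  z(6, 0) = 18  ←
  z(0, 8) = -72
The maximum is at x1 = 6, x2 = 0.

x1 = 6, x2 = 0, z = 18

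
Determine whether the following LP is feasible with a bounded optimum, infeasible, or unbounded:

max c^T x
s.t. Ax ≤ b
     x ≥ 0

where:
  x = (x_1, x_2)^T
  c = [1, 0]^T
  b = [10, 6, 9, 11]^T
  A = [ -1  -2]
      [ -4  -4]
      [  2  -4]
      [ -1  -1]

Unbounded (objective can increase without bound)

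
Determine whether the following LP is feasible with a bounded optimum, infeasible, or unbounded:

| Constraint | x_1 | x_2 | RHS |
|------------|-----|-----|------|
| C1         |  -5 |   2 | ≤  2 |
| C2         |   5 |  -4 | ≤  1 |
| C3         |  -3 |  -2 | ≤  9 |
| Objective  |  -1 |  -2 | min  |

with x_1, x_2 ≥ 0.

Unbounded (objective can decrease without bound)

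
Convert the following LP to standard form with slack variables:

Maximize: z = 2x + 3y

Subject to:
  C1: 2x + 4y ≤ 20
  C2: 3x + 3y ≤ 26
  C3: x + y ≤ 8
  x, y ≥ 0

max z = 2x + 3y

s.t.
  2x + 4y + s1 = 20
  3x + 3y + s2 = 26
  x + y + s3 = 8
  x, y, s1, s2, s3 ≥ 0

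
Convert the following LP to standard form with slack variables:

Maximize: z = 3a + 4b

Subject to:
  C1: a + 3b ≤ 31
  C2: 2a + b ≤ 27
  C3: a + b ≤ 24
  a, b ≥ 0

max z = 3a + 4b

s.t.
  a + 3b + s1 = 31
  2a + b + s2 = 27
  a + b + s3 = 24
  a, b, s1, s2, s3 ≥ 0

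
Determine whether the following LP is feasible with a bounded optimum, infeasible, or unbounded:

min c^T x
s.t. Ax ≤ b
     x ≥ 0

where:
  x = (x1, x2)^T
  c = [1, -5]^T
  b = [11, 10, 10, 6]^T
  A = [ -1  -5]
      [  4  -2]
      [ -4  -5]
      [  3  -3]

Unbounded (objective can decrease without bound)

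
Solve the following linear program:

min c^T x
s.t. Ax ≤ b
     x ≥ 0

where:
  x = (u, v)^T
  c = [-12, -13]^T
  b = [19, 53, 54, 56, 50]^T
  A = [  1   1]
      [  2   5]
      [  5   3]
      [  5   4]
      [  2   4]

Evaluate the objective at each vertex of the feasible region:
  z(0, 0) = 0
  z(10.8, 0) = -129.6
  z(9.6, 2) = -141.2
  z(4, 9) = -165  ←
  z(0, 10.6) = -137.8
The minimum is at u = 4, v = 9.

u = 4, v = 9, z = -165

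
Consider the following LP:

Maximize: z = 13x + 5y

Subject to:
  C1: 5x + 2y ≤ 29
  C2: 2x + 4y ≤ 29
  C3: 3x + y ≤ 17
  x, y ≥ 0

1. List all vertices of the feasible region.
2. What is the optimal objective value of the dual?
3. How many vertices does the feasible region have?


1. (0, 0), (5.667, 0), (5, 2), (3.625, 5.438), (0, 7.25)
2. 75
3. 5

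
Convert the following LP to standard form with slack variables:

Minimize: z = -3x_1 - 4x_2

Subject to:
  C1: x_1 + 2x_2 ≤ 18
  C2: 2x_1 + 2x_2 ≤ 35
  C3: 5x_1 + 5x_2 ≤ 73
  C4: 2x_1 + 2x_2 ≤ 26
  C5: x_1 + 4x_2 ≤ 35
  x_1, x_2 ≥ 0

min z = -3x_1 - 4x_2

s.t.
  x_1 + 2x_2 + s1 = 18
  2x_1 + 2x_2 + s2 = 35
  5x_1 + 5x_2 + s3 = 73
  2x_1 + 2x_2 + s4 = 26
  x_1 + 4x_2 + s5 = 35
  x_1, x_2, s1, s2, s3, s4, s5 ≥ 0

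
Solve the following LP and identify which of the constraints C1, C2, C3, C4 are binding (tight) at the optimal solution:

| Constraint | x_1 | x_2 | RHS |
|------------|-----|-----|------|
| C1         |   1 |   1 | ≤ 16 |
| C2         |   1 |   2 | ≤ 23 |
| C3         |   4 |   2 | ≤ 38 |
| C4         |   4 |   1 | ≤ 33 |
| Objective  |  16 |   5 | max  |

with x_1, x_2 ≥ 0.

At x_1 = 7, x_2 = 5, compute slack b - a·x for each constraint:
  C1: 16 − 12 = 4  (slack)
  C2: 23 − 17 = 6  (slack)
  C3: 38 − 38 = 0  (binding)
  C4: 33 − 33 = 0  (binding)

Optimal: x_1 = 7, x_2 = 5
Binding: C3, C4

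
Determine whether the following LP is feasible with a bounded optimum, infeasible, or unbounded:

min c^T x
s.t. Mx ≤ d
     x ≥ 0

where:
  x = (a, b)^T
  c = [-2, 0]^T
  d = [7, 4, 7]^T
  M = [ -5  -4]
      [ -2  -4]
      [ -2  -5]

Unbounded (objective can decrease without bound)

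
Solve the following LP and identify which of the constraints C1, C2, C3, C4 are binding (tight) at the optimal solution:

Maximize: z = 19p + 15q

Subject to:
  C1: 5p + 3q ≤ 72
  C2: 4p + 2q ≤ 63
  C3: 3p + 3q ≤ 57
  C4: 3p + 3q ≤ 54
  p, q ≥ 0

At p = 9, q = 9, compute slack b - a·x for each constraint:
  C1: 72 − 72 = 0  (binding)
  C2: 63 − 54 = 9  (slack)
  C3: 57 − 54 = 3  (slack)
  C4: 54 − 54 = 0  (binding)

Optimal: p = 9, q = 9
Binding: C1, C4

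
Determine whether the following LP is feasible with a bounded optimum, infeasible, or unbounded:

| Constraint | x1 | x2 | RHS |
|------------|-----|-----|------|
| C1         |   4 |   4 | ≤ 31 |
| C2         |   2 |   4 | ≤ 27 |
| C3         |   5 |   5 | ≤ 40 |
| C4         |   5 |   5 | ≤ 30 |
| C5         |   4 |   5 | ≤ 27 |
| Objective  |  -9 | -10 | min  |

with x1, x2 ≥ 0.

Feasible with a bounded optimal solution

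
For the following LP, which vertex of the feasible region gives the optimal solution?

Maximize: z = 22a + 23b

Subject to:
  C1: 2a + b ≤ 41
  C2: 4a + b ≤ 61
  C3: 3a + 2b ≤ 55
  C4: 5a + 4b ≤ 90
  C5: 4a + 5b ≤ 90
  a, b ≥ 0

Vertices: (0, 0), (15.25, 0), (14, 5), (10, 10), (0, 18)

Evaluate the objective at each vertex of the feasible region:
  z(0, 0) = 0
  z(15.25, 0) = 335.5
  z(14, 5) = 423
  z(10, 10) = 450  ←
  z(0, 18) = 414
The maximum is at a = 10, b = 10.

(10, 10)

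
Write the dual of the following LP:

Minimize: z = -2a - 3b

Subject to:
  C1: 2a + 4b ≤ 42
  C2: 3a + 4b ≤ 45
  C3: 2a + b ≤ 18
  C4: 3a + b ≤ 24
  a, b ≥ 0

Primal min cᵀx s.t. Ax ≤ b, x ≥ 0  →  Dual max −bᵀy s.t. Aᵀy ≥ −c, y ≥ 0.

Maximize: z = -42y1 - 45y2 - 18y3 - 24y4

Subject to:
  2y1 + 3y2 + 2y3 + 3y4 ≥ 2
  4y1 + 4y2 + y3 + y4 ≥ 3
  y1, y2, y3, y4 ≥ 0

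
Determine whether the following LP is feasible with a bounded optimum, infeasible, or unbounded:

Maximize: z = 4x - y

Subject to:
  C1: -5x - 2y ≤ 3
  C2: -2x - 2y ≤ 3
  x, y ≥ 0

Unbounded (objective can increase without bound)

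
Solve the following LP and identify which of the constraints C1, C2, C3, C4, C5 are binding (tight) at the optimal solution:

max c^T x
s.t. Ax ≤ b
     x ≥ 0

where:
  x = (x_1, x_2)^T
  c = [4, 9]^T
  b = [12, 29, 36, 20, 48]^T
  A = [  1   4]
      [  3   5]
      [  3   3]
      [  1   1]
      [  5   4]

At x_1 = 8, x_2 = 1, compute slack b - a·x for each constraint:
  C1: 12 − 12 = 0  (binding)
  C2: 29 − 29 = 0  (binding)
  C3: 36 − 27 = 9  (slack)
  C4: 20 − 9 = 11  (slack)
  C5: 48 − 44 = 4  (slack)

Optimal: x_1 = 8, x_2 = 1
Binding: C1, C2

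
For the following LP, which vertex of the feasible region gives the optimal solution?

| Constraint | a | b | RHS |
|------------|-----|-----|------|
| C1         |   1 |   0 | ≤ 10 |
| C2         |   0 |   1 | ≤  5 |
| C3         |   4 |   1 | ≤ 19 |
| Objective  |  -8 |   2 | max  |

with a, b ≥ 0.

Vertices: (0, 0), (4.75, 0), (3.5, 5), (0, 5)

Evaluate the objective at each vertex of the feasible region:
  z(0, 0) = 0
  z(4.75, 0) = -38
  z(3.5, 5) = -18
  z(0, 5) = 10  ←
The maximum is at a = 0, b = 5.

(0, 5)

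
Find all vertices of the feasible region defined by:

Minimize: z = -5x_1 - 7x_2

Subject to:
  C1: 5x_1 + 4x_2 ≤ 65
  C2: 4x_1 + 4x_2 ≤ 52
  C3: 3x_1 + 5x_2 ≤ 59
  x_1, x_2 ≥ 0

(0, 0), (13, 0), (3, 10), (0, 11.8)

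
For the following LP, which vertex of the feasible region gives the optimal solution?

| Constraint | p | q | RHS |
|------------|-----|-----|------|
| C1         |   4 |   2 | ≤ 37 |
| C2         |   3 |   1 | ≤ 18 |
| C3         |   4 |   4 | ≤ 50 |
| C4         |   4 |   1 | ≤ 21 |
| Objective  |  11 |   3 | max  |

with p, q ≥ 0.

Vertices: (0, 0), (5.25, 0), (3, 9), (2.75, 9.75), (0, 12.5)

Evaluate the objective at each vertex of the feasible region:
  z(0, 0) = 0
  z(5.25, 0) = 57.75
  z(3, 9) = 60  ←
  z(2.75, 9.75) = 59.5
  z(0, 12.5) = 37.5
The maximum is at p = 3, q = 9.

(3, 9)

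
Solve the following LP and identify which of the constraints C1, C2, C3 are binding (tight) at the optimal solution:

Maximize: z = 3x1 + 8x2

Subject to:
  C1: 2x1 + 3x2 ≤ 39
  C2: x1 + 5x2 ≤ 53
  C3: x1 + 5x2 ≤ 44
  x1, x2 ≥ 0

At x1 = 9, x2 = 7, compute slack b - a·x for each constraint:
  C1: 39 − 39 = 0  (binding)
  C2: 53 − 44 = 9  (slack)
  C3: 44 − 44 = 0  (binding)

Optimal: x1 = 9, x2 = 7
Binding: C1, C3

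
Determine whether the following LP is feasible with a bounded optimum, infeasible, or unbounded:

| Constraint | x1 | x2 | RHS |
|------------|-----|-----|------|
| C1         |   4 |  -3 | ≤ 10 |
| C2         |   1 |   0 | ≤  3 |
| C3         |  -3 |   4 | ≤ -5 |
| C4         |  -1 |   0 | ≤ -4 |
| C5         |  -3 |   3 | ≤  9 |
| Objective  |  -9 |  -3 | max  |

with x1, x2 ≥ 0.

Infeasible (no feasible solution exists)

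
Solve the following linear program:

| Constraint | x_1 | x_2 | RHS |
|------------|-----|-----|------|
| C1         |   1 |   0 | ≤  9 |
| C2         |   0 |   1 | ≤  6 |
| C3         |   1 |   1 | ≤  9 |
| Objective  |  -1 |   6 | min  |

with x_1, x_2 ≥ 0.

Evaluate the objective at each vertex of the feasible region:
  z(0, 0) = 0
  z(9, 0) = -9  ←
  z(3, 6) = 33
  z(0, 6) = 36
The minimum is at x_1 = 9, x_2 = 0.

x_1 = 9, x_2 = 0, z = -9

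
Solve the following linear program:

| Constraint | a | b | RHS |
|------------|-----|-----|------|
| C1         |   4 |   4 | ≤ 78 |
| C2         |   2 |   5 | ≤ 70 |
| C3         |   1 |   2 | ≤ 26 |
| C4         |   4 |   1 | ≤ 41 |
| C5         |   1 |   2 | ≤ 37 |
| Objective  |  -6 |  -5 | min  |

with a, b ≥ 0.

Evaluate the objective at each vertex of the feasible region:
  z(0, 0) = 0
  z(10.25, 0) = -61.5
  z(8, 9) = -93  ←
  z(0, 13) = -65
The minimum is at a = 8, b = 9.

a = 8, b = 9, z = -93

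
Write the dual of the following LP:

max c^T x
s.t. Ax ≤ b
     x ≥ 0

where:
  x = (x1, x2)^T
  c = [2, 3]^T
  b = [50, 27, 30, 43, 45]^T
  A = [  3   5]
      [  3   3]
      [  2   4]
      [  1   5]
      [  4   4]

Primal max cᵀx s.t. Ax ≤ b, x ≥ 0  →  Dual min bᵀy s.t. Aᵀy ≥ c, y ≥ 0.

Minimize: z = 50y1 + 27y2 + 30y3 + 43y4 + 45y5

Subject to:
  3y1 + 3y2 + 2y3 + y4 + 4y5 ≥ 2
  5y1 + 3y2 + 4y3 + 5y4 + 4y5 ≥ 3
  y1, y2, y3, y4, y5 ≥ 0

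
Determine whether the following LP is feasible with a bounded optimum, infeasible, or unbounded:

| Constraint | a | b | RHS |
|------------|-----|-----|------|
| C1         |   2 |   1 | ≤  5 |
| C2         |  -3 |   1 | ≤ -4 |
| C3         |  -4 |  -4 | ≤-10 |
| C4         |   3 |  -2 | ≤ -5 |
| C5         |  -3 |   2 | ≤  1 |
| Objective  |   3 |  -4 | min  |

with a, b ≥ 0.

Infeasible (no feasible solution exists)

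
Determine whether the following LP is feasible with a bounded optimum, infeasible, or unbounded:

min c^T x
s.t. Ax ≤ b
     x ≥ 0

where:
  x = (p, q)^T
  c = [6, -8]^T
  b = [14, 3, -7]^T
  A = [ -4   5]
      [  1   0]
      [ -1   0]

Infeasible (no feasible solution exists)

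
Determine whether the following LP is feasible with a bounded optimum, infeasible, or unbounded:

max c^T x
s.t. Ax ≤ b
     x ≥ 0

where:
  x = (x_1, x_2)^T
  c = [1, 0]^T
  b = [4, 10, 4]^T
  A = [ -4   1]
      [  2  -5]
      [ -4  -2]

Unbounded (objective can increase without bound)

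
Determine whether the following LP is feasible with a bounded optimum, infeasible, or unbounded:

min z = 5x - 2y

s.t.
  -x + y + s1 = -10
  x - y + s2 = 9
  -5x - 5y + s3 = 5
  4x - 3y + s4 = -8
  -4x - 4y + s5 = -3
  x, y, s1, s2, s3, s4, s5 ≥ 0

Infeasible (no feasible solution exists)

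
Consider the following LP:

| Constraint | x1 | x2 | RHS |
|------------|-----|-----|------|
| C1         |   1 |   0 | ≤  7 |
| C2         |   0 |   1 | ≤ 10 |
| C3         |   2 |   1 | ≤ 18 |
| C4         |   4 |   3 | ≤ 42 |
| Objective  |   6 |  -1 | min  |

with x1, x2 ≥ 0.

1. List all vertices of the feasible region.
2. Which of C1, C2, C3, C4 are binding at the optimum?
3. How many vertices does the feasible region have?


1. (0, 0), (7, 0), (7, 4), (6, 6), (3, 10), (0, 10)
2. C2
3. 6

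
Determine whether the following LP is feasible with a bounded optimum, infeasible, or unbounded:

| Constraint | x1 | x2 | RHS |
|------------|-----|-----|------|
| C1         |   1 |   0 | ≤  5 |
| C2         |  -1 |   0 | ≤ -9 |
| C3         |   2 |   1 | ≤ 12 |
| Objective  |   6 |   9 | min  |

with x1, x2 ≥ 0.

Infeasible (no feasible solution exists)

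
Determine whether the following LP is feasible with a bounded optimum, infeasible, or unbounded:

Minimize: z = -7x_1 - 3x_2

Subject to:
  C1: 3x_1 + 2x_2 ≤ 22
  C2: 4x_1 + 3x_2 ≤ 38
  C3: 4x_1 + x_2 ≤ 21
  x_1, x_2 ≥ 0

Feasible with a bounded optimal solution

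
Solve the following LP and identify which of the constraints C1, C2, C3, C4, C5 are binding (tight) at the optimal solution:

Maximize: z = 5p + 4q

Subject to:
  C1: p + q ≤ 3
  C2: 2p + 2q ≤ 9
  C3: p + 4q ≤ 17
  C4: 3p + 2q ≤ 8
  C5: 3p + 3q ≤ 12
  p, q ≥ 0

At p = 2, q = 1, compute slack b - a·x for each constraint:
  C1: 3 − 3 = 0  (binding)
  C2: 9 − 6 = 3  (slack)
  C3: 17 − 6 = 11  (slack)
  C4: 8 − 8 = 0  (binding)
  C5: 12 − 9 = 3  (slack)

Optimal: p = 2, q = 1
Binding: C1, C4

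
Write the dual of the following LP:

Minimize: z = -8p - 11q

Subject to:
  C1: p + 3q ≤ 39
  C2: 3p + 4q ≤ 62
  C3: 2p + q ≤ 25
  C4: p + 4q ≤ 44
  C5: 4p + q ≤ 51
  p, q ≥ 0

Primal min cᵀx s.t. Ax ≤ b, x ≥ 0  →  Dual max −bᵀy s.t. Aᵀy ≥ −c, y ≥ 0.

Maximize: z = -39y1 - 62y2 - 25y3 - 44y4 - 51y5

Subject to:
  y1 + 3y2 + 2y3 + y4 + 4y5 ≥ 8
  3y1 + 4y2 + y3 + 4y4 + y5 ≥ 11
  y1, y2, y3, y4, y5 ≥ 0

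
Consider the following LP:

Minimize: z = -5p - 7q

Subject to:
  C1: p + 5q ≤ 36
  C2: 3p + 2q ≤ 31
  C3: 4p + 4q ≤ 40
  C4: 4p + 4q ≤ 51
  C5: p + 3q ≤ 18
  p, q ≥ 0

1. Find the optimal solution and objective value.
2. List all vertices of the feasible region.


1. p = 6, q = 4, z = -58
2. (0, 0), (10, 0), (6, 4), (0, 6)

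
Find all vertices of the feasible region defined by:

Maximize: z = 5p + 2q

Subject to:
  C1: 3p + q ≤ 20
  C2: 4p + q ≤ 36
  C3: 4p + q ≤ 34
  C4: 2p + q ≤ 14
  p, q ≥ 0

(0, 0), (6.667, 0), (6, 2), (0, 14)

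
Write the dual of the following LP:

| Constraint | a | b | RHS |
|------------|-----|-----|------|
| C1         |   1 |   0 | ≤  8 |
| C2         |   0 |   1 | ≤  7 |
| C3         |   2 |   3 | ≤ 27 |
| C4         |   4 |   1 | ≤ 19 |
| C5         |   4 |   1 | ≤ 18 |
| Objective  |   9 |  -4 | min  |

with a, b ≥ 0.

Primal min cᵀx s.t. Ax ≤ b, x ≥ 0  →  Dual max −bᵀy s.t. Aᵀy ≥ −c, y ≥ 0.

Maximize: z = -8y1 - 7y2 - 27y3 - 19y4 - 18y5

Subject to:
  y1 + 2y3 + 4y4 + 4y5 ≥ -9
  y2 + 3y3 + y4 + y5 ≥ 4
  y1, y2, y3, y4, y5 ≥ 0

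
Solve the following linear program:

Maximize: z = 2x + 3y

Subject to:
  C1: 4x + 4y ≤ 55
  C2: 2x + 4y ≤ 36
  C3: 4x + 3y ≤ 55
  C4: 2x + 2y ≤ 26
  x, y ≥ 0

Evaluate the objective at each vertex of the feasible region:
  z(0, 0) = 0
  z(13, 0) = 26
  z(8, 5) = 31  ←
  z(0, 9) = 27
The maximum is at x = 8, y = 5.

x = 8, y = 5, z = 31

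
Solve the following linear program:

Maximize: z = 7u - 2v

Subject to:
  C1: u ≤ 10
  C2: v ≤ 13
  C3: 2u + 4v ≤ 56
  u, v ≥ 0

Evaluate the objective at each vertex of the feasible region:
  z(0, 0) = 0
  z(10, 0) = 70  ←
  z(10, 9) = 52
  z(2, 13) = -12
  z(0, 13) = -26
The maximum is at u = 10, v = 0.

u = 10, v = 0, z = 70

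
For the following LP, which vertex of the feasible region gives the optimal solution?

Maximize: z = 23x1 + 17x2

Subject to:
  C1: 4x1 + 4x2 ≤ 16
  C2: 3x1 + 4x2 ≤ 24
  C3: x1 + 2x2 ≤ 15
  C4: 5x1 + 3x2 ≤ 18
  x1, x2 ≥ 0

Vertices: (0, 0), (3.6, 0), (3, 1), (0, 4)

Evaluate the objective at each vertex of the feasible region:
  z(0, 0) = 0
  z(3.6, 0) = 82.8
  z(3, 1) = 86  ←
  z(0, 4) = 68
The maximum is at x1 = 3, x2 = 1.

(3, 1)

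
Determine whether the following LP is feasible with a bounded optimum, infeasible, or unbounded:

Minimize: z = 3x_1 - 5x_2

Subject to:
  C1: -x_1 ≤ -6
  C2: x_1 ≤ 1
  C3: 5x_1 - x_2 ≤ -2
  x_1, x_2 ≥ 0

Infeasible (no feasible solution exists)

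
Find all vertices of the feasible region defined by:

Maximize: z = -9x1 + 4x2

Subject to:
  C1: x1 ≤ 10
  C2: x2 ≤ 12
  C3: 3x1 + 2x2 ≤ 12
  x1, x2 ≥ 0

(0, 0), (4, 0), (0, 6)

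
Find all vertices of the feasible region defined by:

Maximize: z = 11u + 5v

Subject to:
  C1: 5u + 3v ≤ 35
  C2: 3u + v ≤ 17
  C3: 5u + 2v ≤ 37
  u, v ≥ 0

(0, 0), (5.667, 0), (4, 5), (0, 11.67)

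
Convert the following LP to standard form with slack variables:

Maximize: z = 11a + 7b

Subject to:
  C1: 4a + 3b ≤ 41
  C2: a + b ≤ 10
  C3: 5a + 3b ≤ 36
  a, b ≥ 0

max z = 11a + 7b

s.t.
  4a + 3b + s1 = 41
  a + b + s2 = 10
  5a + 3b + s3 = 36
  a, b, s1, s2, s3 ≥ 0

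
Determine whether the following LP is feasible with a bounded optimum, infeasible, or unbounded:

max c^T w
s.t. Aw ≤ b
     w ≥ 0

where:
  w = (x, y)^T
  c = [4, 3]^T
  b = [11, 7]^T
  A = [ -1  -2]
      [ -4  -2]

Unbounded (objective can increase without bound)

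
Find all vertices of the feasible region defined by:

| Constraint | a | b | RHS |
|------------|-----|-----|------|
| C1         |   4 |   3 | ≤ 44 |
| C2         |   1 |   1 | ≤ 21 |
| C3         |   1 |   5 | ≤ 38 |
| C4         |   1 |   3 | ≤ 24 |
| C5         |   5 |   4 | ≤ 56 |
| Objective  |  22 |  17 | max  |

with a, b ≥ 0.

(0, 0), (11, 0), (8, 4), (6.545, 5.818), (3, 7), (0, 7.6)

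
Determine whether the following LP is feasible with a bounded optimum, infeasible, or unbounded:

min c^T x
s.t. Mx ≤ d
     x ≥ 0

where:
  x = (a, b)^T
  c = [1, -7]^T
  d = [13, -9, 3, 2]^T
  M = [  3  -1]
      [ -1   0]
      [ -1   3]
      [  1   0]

Infeasible (no feasible solution exists)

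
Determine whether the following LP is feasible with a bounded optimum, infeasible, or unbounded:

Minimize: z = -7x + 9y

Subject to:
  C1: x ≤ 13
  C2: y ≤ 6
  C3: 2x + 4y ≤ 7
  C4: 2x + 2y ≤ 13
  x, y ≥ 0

Feasible with a bounded optimal solution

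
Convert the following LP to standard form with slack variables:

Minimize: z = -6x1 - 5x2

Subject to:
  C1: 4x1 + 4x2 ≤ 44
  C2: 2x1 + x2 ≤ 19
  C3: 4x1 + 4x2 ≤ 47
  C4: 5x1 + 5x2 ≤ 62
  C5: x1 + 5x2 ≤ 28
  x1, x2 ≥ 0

min z = -6x1 - 5x2

s.t.
  4x1 + 4x2 + s1 = 44
  2x1 + x2 + s2 = 19
  4x1 + 4x2 + s3 = 47
  5x1 + 5x2 + s4 = 62
  x1 + 5x2 + s5 = 28
  x1, x2, s1, s2, s3, s4, s5 ≥ 0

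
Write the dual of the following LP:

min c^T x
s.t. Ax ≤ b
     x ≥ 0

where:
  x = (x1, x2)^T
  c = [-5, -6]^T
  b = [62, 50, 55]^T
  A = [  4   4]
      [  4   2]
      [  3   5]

Primal min cᵀx s.t. Ax ≤ b, x ≥ 0  →  Dual max −bᵀy s.t. Aᵀy ≥ −c, y ≥ 0.

Maximize: z = -62y1 - 50y2 - 55y3

Subject to:
  4y1 + 4y2 + 3y3 ≥ 5
  4y1 + 2y2 + 5y3 ≥ 6
  y1, y2, y3 ≥ 0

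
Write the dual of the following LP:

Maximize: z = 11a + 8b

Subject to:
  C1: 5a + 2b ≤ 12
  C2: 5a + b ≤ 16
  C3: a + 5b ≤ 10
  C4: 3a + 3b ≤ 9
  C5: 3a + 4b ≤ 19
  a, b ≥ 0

Primal max cᵀx s.t. Ax ≤ b, x ≥ 0  →  Dual min bᵀy s.t. Aᵀy ≥ c, y ≥ 0.

Minimize: z = 12y1 + 16y2 + 10y3 + 9y4 + 19y5

Subject to:
  5y1 + 5y2 + y3 + 3y4 + 3y5 ≥ 11
  2y1 + y2 + 5y3 + 3y4 + 4y5 ≥ 8
  y1, y2, y3, y4, y5 ≥ 0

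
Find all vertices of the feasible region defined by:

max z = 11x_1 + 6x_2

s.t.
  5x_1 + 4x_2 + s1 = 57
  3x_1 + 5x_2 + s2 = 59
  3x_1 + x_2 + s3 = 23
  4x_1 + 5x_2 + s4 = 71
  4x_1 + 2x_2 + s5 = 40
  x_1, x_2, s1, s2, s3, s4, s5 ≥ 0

(0, 0), (7.667, 0), (5, 8), (3.769, 9.538), (0, 11.8)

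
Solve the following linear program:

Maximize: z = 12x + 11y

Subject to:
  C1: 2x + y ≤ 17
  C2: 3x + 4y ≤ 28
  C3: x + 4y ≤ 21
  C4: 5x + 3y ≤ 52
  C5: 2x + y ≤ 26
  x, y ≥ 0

Evaluate the objective at each vertex of the feasible region:
  z(0, 0) = 0
  z(8.5, 0) = 102
  z(8, 1) = 107  ←
  z(3.5, 4.375) = 90.12
  z(0, 5.25) = 57.75
The maximum is at x = 8, y = 1.

x = 8, y = 1, z = 107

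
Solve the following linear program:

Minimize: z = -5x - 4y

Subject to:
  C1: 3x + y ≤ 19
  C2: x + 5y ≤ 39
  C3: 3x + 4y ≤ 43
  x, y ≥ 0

Evaluate the objective at each vertex of the feasible region:
  z(0, 0) = 0
  z(6.333, 0) = -31.67
  z(4, 7) = -48  ←
  z(0, 7.8) = -31.2
The minimum is at x = 4, y = 7.

x = 4, y = 7, z = -48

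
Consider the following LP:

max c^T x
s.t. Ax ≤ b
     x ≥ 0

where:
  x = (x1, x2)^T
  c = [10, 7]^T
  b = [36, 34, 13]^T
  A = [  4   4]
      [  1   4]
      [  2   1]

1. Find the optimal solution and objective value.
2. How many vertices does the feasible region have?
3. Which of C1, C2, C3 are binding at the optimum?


1. x1 = 4, x2 = 5, z = 75
2. 5
3. C1, C3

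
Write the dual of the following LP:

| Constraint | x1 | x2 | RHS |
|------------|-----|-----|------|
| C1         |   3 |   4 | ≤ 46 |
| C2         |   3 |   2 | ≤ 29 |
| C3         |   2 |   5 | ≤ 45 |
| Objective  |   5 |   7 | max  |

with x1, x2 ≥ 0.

Primal max cᵀx s.t. Ax ≤ b, x ≥ 0  →  Dual min bᵀy s.t. Aᵀy ≥ c, y ≥ 0.

Minimize: z = 46y1 + 29y2 + 45y3

Subject to:
  3y1 + 3y2 + 2y3 ≥ 5
  4y1 + 2y2 + 5y3 ≥ 7
  y1, y2, y3 ≥ 0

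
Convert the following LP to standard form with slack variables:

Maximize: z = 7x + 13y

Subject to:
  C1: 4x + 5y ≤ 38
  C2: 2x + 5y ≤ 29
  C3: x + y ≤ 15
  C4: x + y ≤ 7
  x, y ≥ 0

max z = 7x + 13y

s.t.
  4x + 5y + s1 = 38
  2x + 5y + s2 = 29
  x + y + s3 = 15
  x + y + s4 = 7
  x, y, s1, s2, s3, s4 ≥ 0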